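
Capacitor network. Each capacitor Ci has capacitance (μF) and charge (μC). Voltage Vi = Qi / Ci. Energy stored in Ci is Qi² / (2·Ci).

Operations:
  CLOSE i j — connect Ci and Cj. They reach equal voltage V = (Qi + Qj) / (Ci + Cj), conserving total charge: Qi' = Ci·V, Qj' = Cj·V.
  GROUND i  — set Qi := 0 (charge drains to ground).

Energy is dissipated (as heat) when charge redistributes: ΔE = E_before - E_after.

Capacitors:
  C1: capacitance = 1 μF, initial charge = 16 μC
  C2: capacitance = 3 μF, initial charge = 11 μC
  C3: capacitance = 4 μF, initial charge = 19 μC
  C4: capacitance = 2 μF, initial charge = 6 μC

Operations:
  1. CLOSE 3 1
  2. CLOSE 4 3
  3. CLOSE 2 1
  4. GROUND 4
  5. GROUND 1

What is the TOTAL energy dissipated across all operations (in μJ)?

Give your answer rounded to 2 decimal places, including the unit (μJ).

Answer: 107.69 μJ

Derivation:
Initial: C1(1μF, Q=16μC, V=16.00V), C2(3μF, Q=11μC, V=3.67V), C3(4μF, Q=19μC, V=4.75V), C4(2μF, Q=6μC, V=3.00V)
Op 1: CLOSE 3-1: Q_total=35.00, C_total=5.00, V=7.00; Q3=28.00, Q1=7.00; dissipated=50.625
Op 2: CLOSE 4-3: Q_total=34.00, C_total=6.00, V=5.67; Q4=11.33, Q3=22.67; dissipated=10.667
Op 3: CLOSE 2-1: Q_total=18.00, C_total=4.00, V=4.50; Q2=13.50, Q1=4.50; dissipated=4.167
Op 4: GROUND 4: Q4=0; energy lost=32.111
Op 5: GROUND 1: Q1=0; energy lost=10.125
Total dissipated: 107.694 μJ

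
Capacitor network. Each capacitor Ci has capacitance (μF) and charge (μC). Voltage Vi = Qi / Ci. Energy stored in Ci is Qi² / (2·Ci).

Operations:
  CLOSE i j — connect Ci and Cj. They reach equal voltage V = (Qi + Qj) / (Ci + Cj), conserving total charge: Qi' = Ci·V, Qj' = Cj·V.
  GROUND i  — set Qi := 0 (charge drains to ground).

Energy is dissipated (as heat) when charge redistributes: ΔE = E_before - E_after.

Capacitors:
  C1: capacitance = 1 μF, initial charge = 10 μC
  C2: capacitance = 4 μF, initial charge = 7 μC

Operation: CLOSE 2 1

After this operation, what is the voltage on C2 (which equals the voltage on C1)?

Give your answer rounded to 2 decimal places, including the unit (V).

Answer: 3.40 V

Derivation:
Initial: C1(1μF, Q=10μC, V=10.00V), C2(4μF, Q=7μC, V=1.75V)
Op 1: CLOSE 2-1: Q_total=17.00, C_total=5.00, V=3.40; Q2=13.60, Q1=3.40; dissipated=27.225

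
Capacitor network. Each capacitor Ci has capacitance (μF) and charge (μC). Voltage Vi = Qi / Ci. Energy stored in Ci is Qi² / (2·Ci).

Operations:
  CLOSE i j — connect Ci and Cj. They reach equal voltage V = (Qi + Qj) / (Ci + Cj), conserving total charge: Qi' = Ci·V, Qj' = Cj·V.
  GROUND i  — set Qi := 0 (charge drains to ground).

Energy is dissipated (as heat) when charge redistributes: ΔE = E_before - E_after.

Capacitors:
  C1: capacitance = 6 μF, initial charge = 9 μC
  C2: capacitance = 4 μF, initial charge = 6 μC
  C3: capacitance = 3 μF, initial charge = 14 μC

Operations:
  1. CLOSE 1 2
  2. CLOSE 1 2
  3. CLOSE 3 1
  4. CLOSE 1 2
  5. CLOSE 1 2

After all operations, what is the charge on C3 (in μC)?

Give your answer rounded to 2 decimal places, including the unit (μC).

Answer: 7.67 μC

Derivation:
Initial: C1(6μF, Q=9μC, V=1.50V), C2(4μF, Q=6μC, V=1.50V), C3(3μF, Q=14μC, V=4.67V)
Op 1: CLOSE 1-2: Q_total=15.00, C_total=10.00, V=1.50; Q1=9.00, Q2=6.00; dissipated=0.000
Op 2: CLOSE 1-2: Q_total=15.00, C_total=10.00, V=1.50; Q1=9.00, Q2=6.00; dissipated=0.000
Op 3: CLOSE 3-1: Q_total=23.00, C_total=9.00, V=2.56; Q3=7.67, Q1=15.33; dissipated=10.028
Op 4: CLOSE 1-2: Q_total=21.33, C_total=10.00, V=2.13; Q1=12.80, Q2=8.53; dissipated=1.337
Op 5: CLOSE 1-2: Q_total=21.33, C_total=10.00, V=2.13; Q1=12.80, Q2=8.53; dissipated=0.000
Final charges: Q1=12.80, Q2=8.53, Q3=7.67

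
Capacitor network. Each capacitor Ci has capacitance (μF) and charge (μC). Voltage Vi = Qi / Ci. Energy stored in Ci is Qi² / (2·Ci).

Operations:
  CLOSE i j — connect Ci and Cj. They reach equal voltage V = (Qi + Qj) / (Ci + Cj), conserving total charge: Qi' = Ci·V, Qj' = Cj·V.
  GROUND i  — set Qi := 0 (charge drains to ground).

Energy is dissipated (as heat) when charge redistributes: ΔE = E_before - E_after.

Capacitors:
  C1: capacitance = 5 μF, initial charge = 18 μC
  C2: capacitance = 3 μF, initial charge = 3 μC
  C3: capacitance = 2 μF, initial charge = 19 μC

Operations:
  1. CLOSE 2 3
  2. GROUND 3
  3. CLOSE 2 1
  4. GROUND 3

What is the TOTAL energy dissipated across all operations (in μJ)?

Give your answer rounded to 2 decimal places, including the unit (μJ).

Answer: 63.31 μJ

Derivation:
Initial: C1(5μF, Q=18μC, V=3.60V), C2(3μF, Q=3μC, V=1.00V), C3(2μF, Q=19μC, V=9.50V)
Op 1: CLOSE 2-3: Q_total=22.00, C_total=5.00, V=4.40; Q2=13.20, Q3=8.80; dissipated=43.350
Op 2: GROUND 3: Q3=0; energy lost=19.360
Op 3: CLOSE 2-1: Q_total=31.20, C_total=8.00, V=3.90; Q2=11.70, Q1=19.50; dissipated=0.600
Op 4: GROUND 3: Q3=0; energy lost=0.000
Total dissipated: 63.310 μJ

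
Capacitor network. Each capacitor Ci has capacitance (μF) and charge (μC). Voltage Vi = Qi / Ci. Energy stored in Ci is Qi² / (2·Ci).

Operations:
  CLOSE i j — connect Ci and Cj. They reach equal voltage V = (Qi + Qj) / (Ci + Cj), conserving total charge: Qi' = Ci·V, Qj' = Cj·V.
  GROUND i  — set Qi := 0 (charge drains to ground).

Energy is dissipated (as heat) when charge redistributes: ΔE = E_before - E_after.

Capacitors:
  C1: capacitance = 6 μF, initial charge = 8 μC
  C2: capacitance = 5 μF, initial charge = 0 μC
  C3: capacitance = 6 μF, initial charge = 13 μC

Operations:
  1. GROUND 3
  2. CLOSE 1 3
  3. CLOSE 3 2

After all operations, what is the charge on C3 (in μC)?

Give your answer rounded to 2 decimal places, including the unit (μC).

Answer: 2.18 μC

Derivation:
Initial: C1(6μF, Q=8μC, V=1.33V), C2(5μF, Q=0μC, V=0.00V), C3(6μF, Q=13μC, V=2.17V)
Op 1: GROUND 3: Q3=0; energy lost=14.083
Op 2: CLOSE 1-3: Q_total=8.00, C_total=12.00, V=0.67; Q1=4.00, Q3=4.00; dissipated=2.667
Op 3: CLOSE 3-2: Q_total=4.00, C_total=11.00, V=0.36; Q3=2.18, Q2=1.82; dissipated=0.606
Final charges: Q1=4.00, Q2=1.82, Q3=2.18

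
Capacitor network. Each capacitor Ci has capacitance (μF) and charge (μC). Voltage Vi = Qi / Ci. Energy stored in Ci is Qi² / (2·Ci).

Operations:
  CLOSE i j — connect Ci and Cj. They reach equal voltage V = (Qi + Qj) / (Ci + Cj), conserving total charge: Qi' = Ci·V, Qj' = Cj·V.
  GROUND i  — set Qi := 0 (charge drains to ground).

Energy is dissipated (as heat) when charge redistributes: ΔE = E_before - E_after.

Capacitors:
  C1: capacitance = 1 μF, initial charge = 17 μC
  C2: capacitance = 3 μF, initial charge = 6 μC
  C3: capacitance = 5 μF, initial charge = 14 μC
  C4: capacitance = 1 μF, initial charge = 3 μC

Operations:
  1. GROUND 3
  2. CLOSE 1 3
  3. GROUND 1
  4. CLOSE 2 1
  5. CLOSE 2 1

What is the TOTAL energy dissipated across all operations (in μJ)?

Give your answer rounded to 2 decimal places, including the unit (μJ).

Initial: C1(1μF, Q=17μC, V=17.00V), C2(3μF, Q=6μC, V=2.00V), C3(5μF, Q=14μC, V=2.80V), C4(1μF, Q=3μC, V=3.00V)
Op 1: GROUND 3: Q3=0; energy lost=19.600
Op 2: CLOSE 1-3: Q_total=17.00, C_total=6.00, V=2.83; Q1=2.83, Q3=14.17; dissipated=120.417
Op 3: GROUND 1: Q1=0; energy lost=4.014
Op 4: CLOSE 2-1: Q_total=6.00, C_total=4.00, V=1.50; Q2=4.50, Q1=1.50; dissipated=1.500
Op 5: CLOSE 2-1: Q_total=6.00, C_total=4.00, V=1.50; Q2=4.50, Q1=1.50; dissipated=0.000
Total dissipated: 145.531 μJ

Answer: 145.53 μJ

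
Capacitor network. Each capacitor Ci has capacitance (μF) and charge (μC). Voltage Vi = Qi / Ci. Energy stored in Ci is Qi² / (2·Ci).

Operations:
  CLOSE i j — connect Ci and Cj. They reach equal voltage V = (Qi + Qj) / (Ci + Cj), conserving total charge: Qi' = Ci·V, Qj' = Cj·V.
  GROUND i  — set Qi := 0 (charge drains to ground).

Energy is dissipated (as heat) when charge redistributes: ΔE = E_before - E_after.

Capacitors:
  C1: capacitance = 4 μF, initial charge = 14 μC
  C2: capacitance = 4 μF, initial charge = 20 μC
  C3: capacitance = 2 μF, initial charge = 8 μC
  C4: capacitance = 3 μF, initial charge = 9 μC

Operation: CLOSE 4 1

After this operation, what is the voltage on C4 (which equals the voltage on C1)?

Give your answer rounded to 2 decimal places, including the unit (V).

Answer: 3.29 V

Derivation:
Initial: C1(4μF, Q=14μC, V=3.50V), C2(4μF, Q=20μC, V=5.00V), C3(2μF, Q=8μC, V=4.00V), C4(3μF, Q=9μC, V=3.00V)
Op 1: CLOSE 4-1: Q_total=23.00, C_total=7.00, V=3.29; Q4=9.86, Q1=13.14; dissipated=0.214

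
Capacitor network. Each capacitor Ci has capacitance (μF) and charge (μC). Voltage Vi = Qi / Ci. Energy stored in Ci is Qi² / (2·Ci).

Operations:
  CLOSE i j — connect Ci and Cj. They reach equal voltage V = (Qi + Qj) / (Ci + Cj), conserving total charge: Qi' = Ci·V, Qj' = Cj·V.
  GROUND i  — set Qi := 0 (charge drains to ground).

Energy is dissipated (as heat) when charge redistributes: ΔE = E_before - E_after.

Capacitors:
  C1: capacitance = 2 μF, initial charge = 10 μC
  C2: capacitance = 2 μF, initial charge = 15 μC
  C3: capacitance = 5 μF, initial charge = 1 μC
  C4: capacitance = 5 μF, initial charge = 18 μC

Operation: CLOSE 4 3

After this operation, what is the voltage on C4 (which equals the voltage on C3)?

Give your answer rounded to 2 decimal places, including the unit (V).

Answer: 1.90 V

Derivation:
Initial: C1(2μF, Q=10μC, V=5.00V), C2(2μF, Q=15μC, V=7.50V), C3(5μF, Q=1μC, V=0.20V), C4(5μF, Q=18μC, V=3.60V)
Op 1: CLOSE 4-3: Q_total=19.00, C_total=10.00, V=1.90; Q4=9.50, Q3=9.50; dissipated=14.450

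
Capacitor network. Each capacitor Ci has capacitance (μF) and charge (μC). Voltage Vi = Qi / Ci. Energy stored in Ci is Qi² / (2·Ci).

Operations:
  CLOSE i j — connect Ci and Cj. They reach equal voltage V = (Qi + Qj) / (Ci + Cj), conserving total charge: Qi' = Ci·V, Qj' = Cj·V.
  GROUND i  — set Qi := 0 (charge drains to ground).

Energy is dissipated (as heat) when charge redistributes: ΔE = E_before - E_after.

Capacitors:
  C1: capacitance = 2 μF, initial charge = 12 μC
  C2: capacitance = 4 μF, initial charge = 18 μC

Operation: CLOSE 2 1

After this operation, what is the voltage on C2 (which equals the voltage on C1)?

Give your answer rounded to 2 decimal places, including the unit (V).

Answer: 5.00 V

Derivation:
Initial: C1(2μF, Q=12μC, V=6.00V), C2(4μF, Q=18μC, V=4.50V)
Op 1: CLOSE 2-1: Q_total=30.00, C_total=6.00, V=5.00; Q2=20.00, Q1=10.00; dissipated=1.500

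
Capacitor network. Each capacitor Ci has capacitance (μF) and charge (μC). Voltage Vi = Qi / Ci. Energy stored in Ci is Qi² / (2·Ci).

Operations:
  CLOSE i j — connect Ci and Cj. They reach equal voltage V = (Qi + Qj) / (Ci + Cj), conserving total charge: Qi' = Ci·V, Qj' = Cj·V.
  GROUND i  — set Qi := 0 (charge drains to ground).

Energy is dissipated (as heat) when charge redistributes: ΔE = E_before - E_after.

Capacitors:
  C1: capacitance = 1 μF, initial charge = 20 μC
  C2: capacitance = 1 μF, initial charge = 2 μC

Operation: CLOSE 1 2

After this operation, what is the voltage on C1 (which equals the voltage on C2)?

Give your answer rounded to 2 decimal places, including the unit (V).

Initial: C1(1μF, Q=20μC, V=20.00V), C2(1μF, Q=2μC, V=2.00V)
Op 1: CLOSE 1-2: Q_total=22.00, C_total=2.00, V=11.00; Q1=11.00, Q2=11.00; dissipated=81.000

Answer: 11.00 V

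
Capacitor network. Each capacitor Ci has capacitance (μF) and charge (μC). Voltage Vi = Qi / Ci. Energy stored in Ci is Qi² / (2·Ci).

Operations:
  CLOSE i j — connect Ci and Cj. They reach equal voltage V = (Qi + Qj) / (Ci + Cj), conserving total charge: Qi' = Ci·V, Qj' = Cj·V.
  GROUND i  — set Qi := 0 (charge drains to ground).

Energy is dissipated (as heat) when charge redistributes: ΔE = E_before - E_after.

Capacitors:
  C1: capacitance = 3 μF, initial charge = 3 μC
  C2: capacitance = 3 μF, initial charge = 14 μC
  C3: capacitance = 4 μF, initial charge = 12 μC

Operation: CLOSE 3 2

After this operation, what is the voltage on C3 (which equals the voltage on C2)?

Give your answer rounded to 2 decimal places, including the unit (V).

Answer: 3.71 V

Derivation:
Initial: C1(3μF, Q=3μC, V=1.00V), C2(3μF, Q=14μC, V=4.67V), C3(4μF, Q=12μC, V=3.00V)
Op 1: CLOSE 3-2: Q_total=26.00, C_total=7.00, V=3.71; Q3=14.86, Q2=11.14; dissipated=2.381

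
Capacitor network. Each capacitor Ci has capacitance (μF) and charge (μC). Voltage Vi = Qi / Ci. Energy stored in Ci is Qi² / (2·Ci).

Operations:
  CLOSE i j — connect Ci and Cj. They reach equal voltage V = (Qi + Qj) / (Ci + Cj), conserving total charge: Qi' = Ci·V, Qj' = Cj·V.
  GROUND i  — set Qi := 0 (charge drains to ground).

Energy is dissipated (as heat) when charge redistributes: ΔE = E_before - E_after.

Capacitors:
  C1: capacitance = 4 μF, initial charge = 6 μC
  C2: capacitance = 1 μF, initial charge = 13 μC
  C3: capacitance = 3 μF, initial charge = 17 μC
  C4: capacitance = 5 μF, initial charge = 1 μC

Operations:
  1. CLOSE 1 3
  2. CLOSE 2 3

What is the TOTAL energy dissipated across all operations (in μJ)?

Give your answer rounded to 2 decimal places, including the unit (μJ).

Initial: C1(4μF, Q=6μC, V=1.50V), C2(1μF, Q=13μC, V=13.00V), C3(3μF, Q=17μC, V=5.67V), C4(5μF, Q=1μC, V=0.20V)
Op 1: CLOSE 1-3: Q_total=23.00, C_total=7.00, V=3.29; Q1=13.14, Q3=9.86; dissipated=14.881
Op 2: CLOSE 2-3: Q_total=22.86, C_total=4.00, V=5.71; Q2=5.71, Q3=17.14; dissipated=35.388
Total dissipated: 50.269 μJ

Answer: 50.27 μJ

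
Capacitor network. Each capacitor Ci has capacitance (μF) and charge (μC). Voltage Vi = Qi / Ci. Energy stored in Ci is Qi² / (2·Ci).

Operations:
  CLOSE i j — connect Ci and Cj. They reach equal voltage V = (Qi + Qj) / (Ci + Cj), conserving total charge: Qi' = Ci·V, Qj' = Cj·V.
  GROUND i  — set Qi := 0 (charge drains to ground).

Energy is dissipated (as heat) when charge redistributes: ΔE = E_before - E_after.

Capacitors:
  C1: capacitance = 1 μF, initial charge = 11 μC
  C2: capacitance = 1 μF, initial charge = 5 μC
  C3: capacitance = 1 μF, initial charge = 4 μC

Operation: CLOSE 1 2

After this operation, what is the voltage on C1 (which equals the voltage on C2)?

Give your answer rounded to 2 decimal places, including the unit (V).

Initial: C1(1μF, Q=11μC, V=11.00V), C2(1μF, Q=5μC, V=5.00V), C3(1μF, Q=4μC, V=4.00V)
Op 1: CLOSE 1-2: Q_total=16.00, C_total=2.00, V=8.00; Q1=8.00, Q2=8.00; dissipated=9.000

Answer: 8.00 V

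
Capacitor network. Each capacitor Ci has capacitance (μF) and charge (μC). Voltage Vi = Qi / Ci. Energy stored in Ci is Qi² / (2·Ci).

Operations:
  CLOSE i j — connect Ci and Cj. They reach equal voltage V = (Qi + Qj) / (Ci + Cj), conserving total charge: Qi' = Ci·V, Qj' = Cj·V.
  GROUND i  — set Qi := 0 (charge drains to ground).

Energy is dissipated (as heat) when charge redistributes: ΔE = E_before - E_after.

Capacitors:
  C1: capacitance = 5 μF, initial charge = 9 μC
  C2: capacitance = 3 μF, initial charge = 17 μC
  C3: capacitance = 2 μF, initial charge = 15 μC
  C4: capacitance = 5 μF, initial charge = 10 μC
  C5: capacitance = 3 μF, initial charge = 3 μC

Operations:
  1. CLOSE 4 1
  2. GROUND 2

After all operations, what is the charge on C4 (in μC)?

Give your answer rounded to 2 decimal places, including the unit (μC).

Initial: C1(5μF, Q=9μC, V=1.80V), C2(3μF, Q=17μC, V=5.67V), C3(2μF, Q=15μC, V=7.50V), C4(5μF, Q=10μC, V=2.00V), C5(3μF, Q=3μC, V=1.00V)
Op 1: CLOSE 4-1: Q_total=19.00, C_total=10.00, V=1.90; Q4=9.50, Q1=9.50; dissipated=0.050
Op 2: GROUND 2: Q2=0; energy lost=48.167
Final charges: Q1=9.50, Q2=0.00, Q3=15.00, Q4=9.50, Q5=3.00

Answer: 9.50 μC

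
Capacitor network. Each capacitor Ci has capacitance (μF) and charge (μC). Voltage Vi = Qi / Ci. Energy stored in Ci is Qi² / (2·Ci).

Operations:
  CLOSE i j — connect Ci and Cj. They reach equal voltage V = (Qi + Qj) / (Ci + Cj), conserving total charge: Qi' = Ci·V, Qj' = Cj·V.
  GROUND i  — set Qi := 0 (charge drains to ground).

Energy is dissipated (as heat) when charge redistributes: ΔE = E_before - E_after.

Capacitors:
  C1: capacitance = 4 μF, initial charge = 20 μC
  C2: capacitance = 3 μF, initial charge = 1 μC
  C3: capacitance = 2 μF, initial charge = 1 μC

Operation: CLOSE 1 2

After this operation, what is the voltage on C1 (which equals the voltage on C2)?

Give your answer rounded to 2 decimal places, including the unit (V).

Initial: C1(4μF, Q=20μC, V=5.00V), C2(3μF, Q=1μC, V=0.33V), C3(2μF, Q=1μC, V=0.50V)
Op 1: CLOSE 1-2: Q_total=21.00, C_total=7.00, V=3.00; Q1=12.00, Q2=9.00; dissipated=18.667

Answer: 3.00 V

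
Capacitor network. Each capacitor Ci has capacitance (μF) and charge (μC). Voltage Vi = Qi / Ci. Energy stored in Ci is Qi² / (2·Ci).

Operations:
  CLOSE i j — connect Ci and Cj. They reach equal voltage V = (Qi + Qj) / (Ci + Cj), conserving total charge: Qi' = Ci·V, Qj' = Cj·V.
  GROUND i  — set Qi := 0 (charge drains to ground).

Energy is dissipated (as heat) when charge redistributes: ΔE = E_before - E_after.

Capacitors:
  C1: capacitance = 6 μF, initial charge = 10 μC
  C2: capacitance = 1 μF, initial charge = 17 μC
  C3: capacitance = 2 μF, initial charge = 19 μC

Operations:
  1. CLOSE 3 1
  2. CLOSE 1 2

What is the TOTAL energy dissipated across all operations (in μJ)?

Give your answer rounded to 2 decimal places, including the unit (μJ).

Initial: C1(6μF, Q=10μC, V=1.67V), C2(1μF, Q=17μC, V=17.00V), C3(2μF, Q=19μC, V=9.50V)
Op 1: CLOSE 3-1: Q_total=29.00, C_total=8.00, V=3.62; Q3=7.25, Q1=21.75; dissipated=46.021
Op 2: CLOSE 1-2: Q_total=38.75, C_total=7.00, V=5.54; Q1=33.21, Q2=5.54; dissipated=76.667
Total dissipated: 122.688 μJ

Answer: 122.69 μJ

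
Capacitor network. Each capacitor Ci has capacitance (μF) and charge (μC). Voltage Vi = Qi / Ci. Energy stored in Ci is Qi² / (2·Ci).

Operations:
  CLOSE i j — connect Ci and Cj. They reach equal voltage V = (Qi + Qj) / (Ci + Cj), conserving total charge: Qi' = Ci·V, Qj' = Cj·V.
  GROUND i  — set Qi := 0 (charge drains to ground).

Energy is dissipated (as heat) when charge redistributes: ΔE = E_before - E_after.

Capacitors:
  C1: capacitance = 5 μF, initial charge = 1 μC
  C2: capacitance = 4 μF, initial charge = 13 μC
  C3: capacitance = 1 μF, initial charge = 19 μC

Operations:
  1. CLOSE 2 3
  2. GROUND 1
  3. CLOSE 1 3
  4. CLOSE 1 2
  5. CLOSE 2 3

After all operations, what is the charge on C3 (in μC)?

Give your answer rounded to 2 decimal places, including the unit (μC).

Initial: C1(5μF, Q=1μC, V=0.20V), C2(4μF, Q=13μC, V=3.25V), C3(1μF, Q=19μC, V=19.00V)
Op 1: CLOSE 2-3: Q_total=32.00, C_total=5.00, V=6.40; Q2=25.60, Q3=6.40; dissipated=99.225
Op 2: GROUND 1: Q1=0; energy lost=0.100
Op 3: CLOSE 1-3: Q_total=6.40, C_total=6.00, V=1.07; Q1=5.33, Q3=1.07; dissipated=17.067
Op 4: CLOSE 1-2: Q_total=30.93, C_total=9.00, V=3.44; Q1=17.19, Q2=13.75; dissipated=31.605
Op 5: CLOSE 2-3: Q_total=14.81, C_total=5.00, V=2.96; Q2=11.85, Q3=2.96; dissipated=2.247
Final charges: Q1=17.19, Q2=11.85, Q3=2.96

Answer: 2.96 μC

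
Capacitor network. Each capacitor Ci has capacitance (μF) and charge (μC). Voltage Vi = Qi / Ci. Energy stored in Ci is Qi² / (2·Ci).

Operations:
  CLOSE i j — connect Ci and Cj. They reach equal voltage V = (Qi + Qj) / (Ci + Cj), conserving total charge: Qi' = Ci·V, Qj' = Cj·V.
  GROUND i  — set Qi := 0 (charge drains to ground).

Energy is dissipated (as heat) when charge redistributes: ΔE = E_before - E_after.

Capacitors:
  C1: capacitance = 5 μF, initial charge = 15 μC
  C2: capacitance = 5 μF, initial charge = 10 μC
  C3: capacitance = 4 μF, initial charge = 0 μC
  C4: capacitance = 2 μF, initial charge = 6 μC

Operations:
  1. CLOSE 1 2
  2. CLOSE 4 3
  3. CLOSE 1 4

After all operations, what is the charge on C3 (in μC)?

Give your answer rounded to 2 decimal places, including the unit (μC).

Answer: 4.00 μC

Derivation:
Initial: C1(5μF, Q=15μC, V=3.00V), C2(5μF, Q=10μC, V=2.00V), C3(4μF, Q=0μC, V=0.00V), C4(2μF, Q=6μC, V=3.00V)
Op 1: CLOSE 1-2: Q_total=25.00, C_total=10.00, V=2.50; Q1=12.50, Q2=12.50; dissipated=1.250
Op 2: CLOSE 4-3: Q_total=6.00, C_total=6.00, V=1.00; Q4=2.00, Q3=4.00; dissipated=6.000
Op 3: CLOSE 1-4: Q_total=14.50, C_total=7.00, V=2.07; Q1=10.36, Q4=4.14; dissipated=1.607
Final charges: Q1=10.36, Q2=12.50, Q3=4.00, Q4=4.14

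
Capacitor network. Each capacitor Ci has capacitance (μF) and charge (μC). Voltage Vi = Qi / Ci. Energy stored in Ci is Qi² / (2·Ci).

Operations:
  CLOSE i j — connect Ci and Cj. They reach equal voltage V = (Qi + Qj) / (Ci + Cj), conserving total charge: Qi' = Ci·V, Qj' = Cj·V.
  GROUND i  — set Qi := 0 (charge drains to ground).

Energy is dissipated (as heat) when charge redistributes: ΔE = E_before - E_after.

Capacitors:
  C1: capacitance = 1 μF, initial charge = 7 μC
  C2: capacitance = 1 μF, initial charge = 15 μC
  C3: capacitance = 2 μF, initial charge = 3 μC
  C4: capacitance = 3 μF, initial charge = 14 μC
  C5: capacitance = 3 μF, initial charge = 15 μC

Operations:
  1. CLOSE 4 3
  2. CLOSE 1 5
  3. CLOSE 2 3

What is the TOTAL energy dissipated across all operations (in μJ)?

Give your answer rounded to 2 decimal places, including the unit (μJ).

Initial: C1(1μF, Q=7μC, V=7.00V), C2(1μF, Q=15μC, V=15.00V), C3(2μF, Q=3μC, V=1.50V), C4(3μF, Q=14μC, V=4.67V), C5(3μF, Q=15μC, V=5.00V)
Op 1: CLOSE 4-3: Q_total=17.00, C_total=5.00, V=3.40; Q4=10.20, Q3=6.80; dissipated=6.017
Op 2: CLOSE 1-5: Q_total=22.00, C_total=4.00, V=5.50; Q1=5.50, Q5=16.50; dissipated=1.500
Op 3: CLOSE 2-3: Q_total=21.80, C_total=3.00, V=7.27; Q2=7.27, Q3=14.53; dissipated=44.853
Total dissipated: 52.370 μJ

Answer: 52.37 μJ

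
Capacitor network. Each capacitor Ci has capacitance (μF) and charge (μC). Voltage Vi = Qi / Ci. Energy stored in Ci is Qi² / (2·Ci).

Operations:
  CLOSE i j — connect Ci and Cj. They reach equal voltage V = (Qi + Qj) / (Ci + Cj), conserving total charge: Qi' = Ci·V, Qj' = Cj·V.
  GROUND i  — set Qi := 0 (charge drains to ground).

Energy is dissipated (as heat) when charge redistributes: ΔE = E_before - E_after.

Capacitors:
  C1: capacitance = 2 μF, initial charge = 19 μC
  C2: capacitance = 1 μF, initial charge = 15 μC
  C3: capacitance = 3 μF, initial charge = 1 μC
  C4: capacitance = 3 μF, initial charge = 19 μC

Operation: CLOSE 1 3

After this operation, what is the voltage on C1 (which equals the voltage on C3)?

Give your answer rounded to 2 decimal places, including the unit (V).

Initial: C1(2μF, Q=19μC, V=9.50V), C2(1μF, Q=15μC, V=15.00V), C3(3μF, Q=1μC, V=0.33V), C4(3μF, Q=19μC, V=6.33V)
Op 1: CLOSE 1-3: Q_total=20.00, C_total=5.00, V=4.00; Q1=8.00, Q3=12.00; dissipated=50.417

Answer: 4.00 V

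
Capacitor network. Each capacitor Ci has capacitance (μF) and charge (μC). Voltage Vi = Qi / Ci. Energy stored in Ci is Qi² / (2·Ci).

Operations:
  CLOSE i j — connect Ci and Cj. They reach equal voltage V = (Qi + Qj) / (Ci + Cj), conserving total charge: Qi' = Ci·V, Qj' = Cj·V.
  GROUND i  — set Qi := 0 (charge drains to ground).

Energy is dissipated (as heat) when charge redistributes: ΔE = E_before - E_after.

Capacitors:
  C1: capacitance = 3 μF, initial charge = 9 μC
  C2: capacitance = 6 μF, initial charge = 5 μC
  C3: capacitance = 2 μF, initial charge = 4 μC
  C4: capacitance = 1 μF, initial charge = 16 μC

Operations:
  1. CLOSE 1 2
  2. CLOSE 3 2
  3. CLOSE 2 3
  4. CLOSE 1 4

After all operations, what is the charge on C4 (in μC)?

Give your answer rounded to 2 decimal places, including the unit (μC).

Initial: C1(3μF, Q=9μC, V=3.00V), C2(6μF, Q=5μC, V=0.83V), C3(2μF, Q=4μC, V=2.00V), C4(1μF, Q=16μC, V=16.00V)
Op 1: CLOSE 1-2: Q_total=14.00, C_total=9.00, V=1.56; Q1=4.67, Q2=9.33; dissipated=4.694
Op 2: CLOSE 3-2: Q_total=13.33, C_total=8.00, V=1.67; Q3=3.33, Q2=10.00; dissipated=0.148
Op 3: CLOSE 2-3: Q_total=13.33, C_total=8.00, V=1.67; Q2=10.00, Q3=3.33; dissipated=0.000
Op 4: CLOSE 1-4: Q_total=20.67, C_total=4.00, V=5.17; Q1=15.50, Q4=5.17; dissipated=78.241
Final charges: Q1=15.50, Q2=10.00, Q3=3.33, Q4=5.17

Answer: 5.17 μC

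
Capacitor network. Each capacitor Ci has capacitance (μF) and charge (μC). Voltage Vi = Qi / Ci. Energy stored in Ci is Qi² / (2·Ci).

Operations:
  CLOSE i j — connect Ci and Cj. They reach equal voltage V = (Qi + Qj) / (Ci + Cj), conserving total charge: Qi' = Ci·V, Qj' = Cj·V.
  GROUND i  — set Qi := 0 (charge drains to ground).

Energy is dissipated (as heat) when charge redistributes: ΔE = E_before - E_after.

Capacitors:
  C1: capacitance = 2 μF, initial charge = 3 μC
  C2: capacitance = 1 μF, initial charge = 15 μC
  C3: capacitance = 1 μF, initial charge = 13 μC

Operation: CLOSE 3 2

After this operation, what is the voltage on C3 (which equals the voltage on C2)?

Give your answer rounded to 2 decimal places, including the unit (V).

Answer: 14.00 V

Derivation:
Initial: C1(2μF, Q=3μC, V=1.50V), C2(1μF, Q=15μC, V=15.00V), C3(1μF, Q=13μC, V=13.00V)
Op 1: CLOSE 3-2: Q_total=28.00, C_total=2.00, V=14.00; Q3=14.00, Q2=14.00; dissipated=1.000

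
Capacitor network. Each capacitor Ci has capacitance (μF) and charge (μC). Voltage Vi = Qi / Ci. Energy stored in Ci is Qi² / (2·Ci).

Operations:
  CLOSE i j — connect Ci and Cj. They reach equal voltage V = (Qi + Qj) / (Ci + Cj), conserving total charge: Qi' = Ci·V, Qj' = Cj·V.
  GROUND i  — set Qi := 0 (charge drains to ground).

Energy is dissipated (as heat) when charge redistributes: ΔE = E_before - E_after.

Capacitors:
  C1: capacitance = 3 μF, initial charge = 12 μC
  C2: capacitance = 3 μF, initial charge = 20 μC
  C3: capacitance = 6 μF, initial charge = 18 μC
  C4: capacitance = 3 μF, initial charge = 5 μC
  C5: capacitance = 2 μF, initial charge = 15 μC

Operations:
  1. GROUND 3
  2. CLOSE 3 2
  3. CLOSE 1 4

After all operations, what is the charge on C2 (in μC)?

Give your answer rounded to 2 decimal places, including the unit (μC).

Answer: 6.67 μC

Derivation:
Initial: C1(3μF, Q=12μC, V=4.00V), C2(3μF, Q=20μC, V=6.67V), C3(6μF, Q=18μC, V=3.00V), C4(3μF, Q=5μC, V=1.67V), C5(2μF, Q=15μC, V=7.50V)
Op 1: GROUND 3: Q3=0; energy lost=27.000
Op 2: CLOSE 3-2: Q_total=20.00, C_total=9.00, V=2.22; Q3=13.33, Q2=6.67; dissipated=44.444
Op 3: CLOSE 1-4: Q_total=17.00, C_total=6.00, V=2.83; Q1=8.50, Q4=8.50; dissipated=4.083
Final charges: Q1=8.50, Q2=6.67, Q3=13.33, Q4=8.50, Q5=15.00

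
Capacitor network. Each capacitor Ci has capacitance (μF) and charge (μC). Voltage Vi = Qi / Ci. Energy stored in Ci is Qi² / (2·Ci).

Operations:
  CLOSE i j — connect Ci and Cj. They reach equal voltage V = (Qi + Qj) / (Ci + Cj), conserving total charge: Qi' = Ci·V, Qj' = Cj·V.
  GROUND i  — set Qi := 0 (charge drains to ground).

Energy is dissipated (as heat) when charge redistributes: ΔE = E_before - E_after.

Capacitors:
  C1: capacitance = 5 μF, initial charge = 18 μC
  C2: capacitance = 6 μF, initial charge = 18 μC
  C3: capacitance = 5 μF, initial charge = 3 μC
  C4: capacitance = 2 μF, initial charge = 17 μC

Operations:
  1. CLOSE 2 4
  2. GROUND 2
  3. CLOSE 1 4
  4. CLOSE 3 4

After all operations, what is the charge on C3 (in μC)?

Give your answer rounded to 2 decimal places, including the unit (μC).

Answer: 7.60 μC

Derivation:
Initial: C1(5μF, Q=18μC, V=3.60V), C2(6μF, Q=18μC, V=3.00V), C3(5μF, Q=3μC, V=0.60V), C4(2μF, Q=17μC, V=8.50V)
Op 1: CLOSE 2-4: Q_total=35.00, C_total=8.00, V=4.38; Q2=26.25, Q4=8.75; dissipated=22.688
Op 2: GROUND 2: Q2=0; energy lost=57.422
Op 3: CLOSE 1-4: Q_total=26.75, C_total=7.00, V=3.82; Q1=19.11, Q4=7.64; dissipated=0.429
Op 4: CLOSE 3-4: Q_total=10.64, C_total=7.00, V=1.52; Q3=7.60, Q4=3.04; dissipated=7.413
Final charges: Q1=19.11, Q2=0.00, Q3=7.60, Q4=3.04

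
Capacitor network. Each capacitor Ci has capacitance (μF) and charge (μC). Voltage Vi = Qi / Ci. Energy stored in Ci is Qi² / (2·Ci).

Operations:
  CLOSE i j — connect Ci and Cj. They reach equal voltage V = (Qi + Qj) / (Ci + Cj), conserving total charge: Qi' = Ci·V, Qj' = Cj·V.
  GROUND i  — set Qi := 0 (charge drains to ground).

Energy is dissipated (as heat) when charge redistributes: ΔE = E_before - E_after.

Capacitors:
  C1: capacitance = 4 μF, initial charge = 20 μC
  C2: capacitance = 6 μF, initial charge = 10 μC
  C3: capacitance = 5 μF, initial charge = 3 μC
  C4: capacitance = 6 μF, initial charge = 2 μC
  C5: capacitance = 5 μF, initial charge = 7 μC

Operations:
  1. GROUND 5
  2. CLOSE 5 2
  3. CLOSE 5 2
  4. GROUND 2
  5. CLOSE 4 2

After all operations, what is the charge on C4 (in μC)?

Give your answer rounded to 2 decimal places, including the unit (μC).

Initial: C1(4μF, Q=20μC, V=5.00V), C2(6μF, Q=10μC, V=1.67V), C3(5μF, Q=3μC, V=0.60V), C4(6μF, Q=2μC, V=0.33V), C5(5μF, Q=7μC, V=1.40V)
Op 1: GROUND 5: Q5=0; energy lost=4.900
Op 2: CLOSE 5-2: Q_total=10.00, C_total=11.00, V=0.91; Q5=4.55, Q2=5.45; dissipated=3.788
Op 3: CLOSE 5-2: Q_total=10.00, C_total=11.00, V=0.91; Q5=4.55, Q2=5.45; dissipated=0.000
Op 4: GROUND 2: Q2=0; energy lost=2.479
Op 5: CLOSE 4-2: Q_total=2.00, C_total=12.00, V=0.17; Q4=1.00, Q2=1.00; dissipated=0.167
Final charges: Q1=20.00, Q2=1.00, Q3=3.00, Q4=1.00, Q5=4.55

Answer: 1.00 μC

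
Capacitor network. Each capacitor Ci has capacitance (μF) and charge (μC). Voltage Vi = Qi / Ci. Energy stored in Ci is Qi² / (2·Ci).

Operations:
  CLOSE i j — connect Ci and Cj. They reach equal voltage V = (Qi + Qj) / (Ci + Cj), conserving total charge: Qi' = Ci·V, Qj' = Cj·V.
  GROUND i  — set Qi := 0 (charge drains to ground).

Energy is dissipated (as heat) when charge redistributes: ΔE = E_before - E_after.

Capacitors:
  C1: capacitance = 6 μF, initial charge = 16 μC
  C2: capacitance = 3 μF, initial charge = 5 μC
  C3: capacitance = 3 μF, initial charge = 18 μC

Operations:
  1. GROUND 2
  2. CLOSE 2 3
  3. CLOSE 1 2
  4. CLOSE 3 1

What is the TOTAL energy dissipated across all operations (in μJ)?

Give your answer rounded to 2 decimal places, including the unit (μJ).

Initial: C1(6μF, Q=16μC, V=2.67V), C2(3μF, Q=5μC, V=1.67V), C3(3μF, Q=18μC, V=6.00V)
Op 1: GROUND 2: Q2=0; energy lost=4.167
Op 2: CLOSE 2-3: Q_total=18.00, C_total=6.00, V=3.00; Q2=9.00, Q3=9.00; dissipated=27.000
Op 3: CLOSE 1-2: Q_total=25.00, C_total=9.00, V=2.78; Q1=16.67, Q2=8.33; dissipated=0.111
Op 4: CLOSE 3-1: Q_total=25.67, C_total=9.00, V=2.85; Q3=8.56, Q1=17.11; dissipated=0.049
Total dissipated: 31.327 μJ

Answer: 31.33 μJ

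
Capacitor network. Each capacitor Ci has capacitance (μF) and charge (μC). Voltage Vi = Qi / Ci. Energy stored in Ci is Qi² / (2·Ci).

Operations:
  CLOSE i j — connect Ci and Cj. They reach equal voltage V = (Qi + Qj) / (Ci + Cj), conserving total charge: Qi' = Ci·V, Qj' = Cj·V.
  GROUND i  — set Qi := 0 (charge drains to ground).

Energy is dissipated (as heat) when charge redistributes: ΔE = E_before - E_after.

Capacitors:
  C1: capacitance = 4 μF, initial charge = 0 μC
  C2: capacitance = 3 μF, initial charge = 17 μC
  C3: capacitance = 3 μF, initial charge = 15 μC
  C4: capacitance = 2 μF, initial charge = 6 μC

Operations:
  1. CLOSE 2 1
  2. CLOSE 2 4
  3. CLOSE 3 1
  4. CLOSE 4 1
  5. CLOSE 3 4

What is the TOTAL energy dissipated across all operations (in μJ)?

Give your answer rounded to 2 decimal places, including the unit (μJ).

Answer: 33.95 μJ

Derivation:
Initial: C1(4μF, Q=0μC, V=0.00V), C2(3μF, Q=17μC, V=5.67V), C3(3μF, Q=15μC, V=5.00V), C4(2μF, Q=6μC, V=3.00V)
Op 1: CLOSE 2-1: Q_total=17.00, C_total=7.00, V=2.43; Q2=7.29, Q1=9.71; dissipated=27.524
Op 2: CLOSE 2-4: Q_total=13.29, C_total=5.00, V=2.66; Q2=7.97, Q4=5.31; dissipated=0.196
Op 3: CLOSE 3-1: Q_total=24.71, C_total=7.00, V=3.53; Q3=10.59, Q1=14.12; dissipated=5.668
Op 4: CLOSE 4-1: Q_total=19.44, C_total=6.00, V=3.24; Q4=6.48, Q1=12.96; dissipated=0.509
Op 5: CLOSE 3-4: Q_total=17.07, C_total=5.00, V=3.41; Q3=10.24, Q4=6.83; dissipated=0.051
Total dissipated: 33.947 μJ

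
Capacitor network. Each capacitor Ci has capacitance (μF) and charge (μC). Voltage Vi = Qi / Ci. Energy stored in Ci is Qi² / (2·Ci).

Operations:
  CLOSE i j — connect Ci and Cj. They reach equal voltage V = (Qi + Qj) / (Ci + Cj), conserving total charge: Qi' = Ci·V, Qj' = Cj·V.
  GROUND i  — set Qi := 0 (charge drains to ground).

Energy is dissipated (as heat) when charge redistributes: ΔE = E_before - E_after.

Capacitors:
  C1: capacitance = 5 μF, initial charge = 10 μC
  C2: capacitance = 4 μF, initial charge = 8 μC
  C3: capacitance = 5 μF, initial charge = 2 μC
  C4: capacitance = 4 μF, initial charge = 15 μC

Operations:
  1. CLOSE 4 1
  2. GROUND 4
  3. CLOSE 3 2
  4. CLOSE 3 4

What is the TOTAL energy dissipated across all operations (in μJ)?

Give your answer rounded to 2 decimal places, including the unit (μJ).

Answer: 23.05 μJ

Derivation:
Initial: C1(5μF, Q=10μC, V=2.00V), C2(4μF, Q=8μC, V=2.00V), C3(5μF, Q=2μC, V=0.40V), C4(4μF, Q=15μC, V=3.75V)
Op 1: CLOSE 4-1: Q_total=25.00, C_total=9.00, V=2.78; Q4=11.11, Q1=13.89; dissipated=3.403
Op 2: GROUND 4: Q4=0; energy lost=15.432
Op 3: CLOSE 3-2: Q_total=10.00, C_total=9.00, V=1.11; Q3=5.56, Q2=4.44; dissipated=2.844
Op 4: CLOSE 3-4: Q_total=5.56, C_total=9.00, V=0.62; Q3=3.09, Q4=2.47; dissipated=1.372
Total dissipated: 23.051 μJ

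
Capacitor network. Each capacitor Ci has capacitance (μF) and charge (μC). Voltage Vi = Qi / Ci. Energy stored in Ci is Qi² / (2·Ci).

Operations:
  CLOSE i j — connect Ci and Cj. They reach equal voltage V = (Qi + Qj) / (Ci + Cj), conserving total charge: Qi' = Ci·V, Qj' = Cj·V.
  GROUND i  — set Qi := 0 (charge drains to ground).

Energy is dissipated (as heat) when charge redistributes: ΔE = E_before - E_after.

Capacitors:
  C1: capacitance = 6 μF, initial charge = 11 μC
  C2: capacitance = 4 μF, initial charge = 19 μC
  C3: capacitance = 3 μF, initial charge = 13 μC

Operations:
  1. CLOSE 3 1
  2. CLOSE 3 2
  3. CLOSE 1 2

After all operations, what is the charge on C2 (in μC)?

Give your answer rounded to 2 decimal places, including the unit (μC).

Answer: 12.57 μC

Derivation:
Initial: C1(6μF, Q=11μC, V=1.83V), C2(4μF, Q=19μC, V=4.75V), C3(3μF, Q=13μC, V=4.33V)
Op 1: CLOSE 3-1: Q_total=24.00, C_total=9.00, V=2.67; Q3=8.00, Q1=16.00; dissipated=6.250
Op 2: CLOSE 3-2: Q_total=27.00, C_total=7.00, V=3.86; Q3=11.57, Q2=15.43; dissipated=3.720
Op 3: CLOSE 1-2: Q_total=31.43, C_total=10.00, V=3.14; Q1=18.86, Q2=12.57; dissipated=1.701
Final charges: Q1=18.86, Q2=12.57, Q3=11.57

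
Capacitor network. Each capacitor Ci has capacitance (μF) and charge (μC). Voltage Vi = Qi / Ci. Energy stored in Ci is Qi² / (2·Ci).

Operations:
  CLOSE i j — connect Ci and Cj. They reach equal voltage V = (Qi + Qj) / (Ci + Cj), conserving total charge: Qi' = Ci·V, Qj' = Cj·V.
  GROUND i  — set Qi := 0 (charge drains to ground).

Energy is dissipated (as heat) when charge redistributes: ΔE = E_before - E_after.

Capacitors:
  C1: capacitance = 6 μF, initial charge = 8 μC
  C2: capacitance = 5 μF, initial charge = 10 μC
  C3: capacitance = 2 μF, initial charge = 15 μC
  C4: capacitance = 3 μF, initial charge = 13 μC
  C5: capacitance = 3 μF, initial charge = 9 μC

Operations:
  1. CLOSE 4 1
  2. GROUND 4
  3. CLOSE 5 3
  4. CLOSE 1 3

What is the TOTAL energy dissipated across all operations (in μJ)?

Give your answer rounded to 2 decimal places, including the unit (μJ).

Initial: C1(6μF, Q=8μC, V=1.33V), C2(5μF, Q=10μC, V=2.00V), C3(2μF, Q=15μC, V=7.50V), C4(3μF, Q=13μC, V=4.33V), C5(3μF, Q=9μC, V=3.00V)
Op 1: CLOSE 4-1: Q_total=21.00, C_total=9.00, V=2.33; Q4=7.00, Q1=14.00; dissipated=9.000
Op 2: GROUND 4: Q4=0; energy lost=8.167
Op 3: CLOSE 5-3: Q_total=24.00, C_total=5.00, V=4.80; Q5=14.40, Q3=9.60; dissipated=12.150
Op 4: CLOSE 1-3: Q_total=23.60, C_total=8.00, V=2.95; Q1=17.70, Q3=5.90; dissipated=4.563
Total dissipated: 33.880 μJ

Answer: 33.88 μJ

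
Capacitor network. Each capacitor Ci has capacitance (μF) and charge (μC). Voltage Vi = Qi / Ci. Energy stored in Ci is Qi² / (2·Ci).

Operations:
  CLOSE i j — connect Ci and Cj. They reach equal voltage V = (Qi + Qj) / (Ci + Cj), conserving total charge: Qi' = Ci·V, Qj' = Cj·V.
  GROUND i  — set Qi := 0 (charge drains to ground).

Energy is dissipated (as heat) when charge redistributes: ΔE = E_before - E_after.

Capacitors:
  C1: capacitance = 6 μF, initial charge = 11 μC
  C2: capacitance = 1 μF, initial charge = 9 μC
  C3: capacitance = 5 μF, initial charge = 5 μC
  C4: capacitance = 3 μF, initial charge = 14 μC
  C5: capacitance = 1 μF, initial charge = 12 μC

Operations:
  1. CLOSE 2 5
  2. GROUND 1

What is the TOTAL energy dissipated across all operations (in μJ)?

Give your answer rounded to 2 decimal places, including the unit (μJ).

Answer: 12.33 μJ

Derivation:
Initial: C1(6μF, Q=11μC, V=1.83V), C2(1μF, Q=9μC, V=9.00V), C3(5μF, Q=5μC, V=1.00V), C4(3μF, Q=14μC, V=4.67V), C5(1μF, Q=12μC, V=12.00V)
Op 1: CLOSE 2-5: Q_total=21.00, C_total=2.00, V=10.50; Q2=10.50, Q5=10.50; dissipated=2.250
Op 2: GROUND 1: Q1=0; energy lost=10.083
Total dissipated: 12.333 μJ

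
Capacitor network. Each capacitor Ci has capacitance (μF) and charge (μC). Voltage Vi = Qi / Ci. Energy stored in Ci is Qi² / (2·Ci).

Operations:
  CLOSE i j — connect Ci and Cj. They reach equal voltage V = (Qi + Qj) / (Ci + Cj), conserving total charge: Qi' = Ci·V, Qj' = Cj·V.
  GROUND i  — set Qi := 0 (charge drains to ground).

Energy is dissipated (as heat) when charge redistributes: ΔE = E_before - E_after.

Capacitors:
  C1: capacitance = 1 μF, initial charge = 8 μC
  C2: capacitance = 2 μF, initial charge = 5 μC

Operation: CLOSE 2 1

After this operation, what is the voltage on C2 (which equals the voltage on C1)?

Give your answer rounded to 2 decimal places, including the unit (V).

Answer: 4.33 V

Derivation:
Initial: C1(1μF, Q=8μC, V=8.00V), C2(2μF, Q=5μC, V=2.50V)
Op 1: CLOSE 2-1: Q_total=13.00, C_total=3.00, V=4.33; Q2=8.67, Q1=4.33; dissipated=10.083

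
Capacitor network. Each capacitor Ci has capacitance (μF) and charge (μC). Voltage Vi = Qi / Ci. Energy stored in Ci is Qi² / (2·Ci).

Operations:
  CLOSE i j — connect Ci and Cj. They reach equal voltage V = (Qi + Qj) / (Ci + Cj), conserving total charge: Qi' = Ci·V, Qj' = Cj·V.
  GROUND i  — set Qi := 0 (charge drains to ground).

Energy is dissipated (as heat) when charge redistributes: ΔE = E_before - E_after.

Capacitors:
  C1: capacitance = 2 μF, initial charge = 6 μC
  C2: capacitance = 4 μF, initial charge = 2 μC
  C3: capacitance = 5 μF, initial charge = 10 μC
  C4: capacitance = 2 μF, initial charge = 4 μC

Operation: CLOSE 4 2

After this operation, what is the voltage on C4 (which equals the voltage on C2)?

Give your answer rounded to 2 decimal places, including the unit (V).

Initial: C1(2μF, Q=6μC, V=3.00V), C2(4μF, Q=2μC, V=0.50V), C3(5μF, Q=10μC, V=2.00V), C4(2μF, Q=4μC, V=2.00V)
Op 1: CLOSE 4-2: Q_total=6.00, C_total=6.00, V=1.00; Q4=2.00, Q2=4.00; dissipated=1.500

Answer: 1.00 V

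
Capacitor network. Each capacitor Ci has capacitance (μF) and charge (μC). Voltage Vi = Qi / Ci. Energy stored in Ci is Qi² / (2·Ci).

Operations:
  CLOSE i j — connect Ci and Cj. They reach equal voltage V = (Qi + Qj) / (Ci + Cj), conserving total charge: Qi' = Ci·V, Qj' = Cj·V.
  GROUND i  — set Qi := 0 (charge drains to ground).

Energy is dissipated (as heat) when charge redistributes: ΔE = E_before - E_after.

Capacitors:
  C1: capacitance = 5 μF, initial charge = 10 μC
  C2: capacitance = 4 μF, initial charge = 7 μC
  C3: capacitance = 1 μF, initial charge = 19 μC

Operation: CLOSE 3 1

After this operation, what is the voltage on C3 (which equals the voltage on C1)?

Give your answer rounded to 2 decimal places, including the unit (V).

Answer: 4.83 V

Derivation:
Initial: C1(5μF, Q=10μC, V=2.00V), C2(4μF, Q=7μC, V=1.75V), C3(1μF, Q=19μC, V=19.00V)
Op 1: CLOSE 3-1: Q_total=29.00, C_total=6.00, V=4.83; Q3=4.83, Q1=24.17; dissipated=120.417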